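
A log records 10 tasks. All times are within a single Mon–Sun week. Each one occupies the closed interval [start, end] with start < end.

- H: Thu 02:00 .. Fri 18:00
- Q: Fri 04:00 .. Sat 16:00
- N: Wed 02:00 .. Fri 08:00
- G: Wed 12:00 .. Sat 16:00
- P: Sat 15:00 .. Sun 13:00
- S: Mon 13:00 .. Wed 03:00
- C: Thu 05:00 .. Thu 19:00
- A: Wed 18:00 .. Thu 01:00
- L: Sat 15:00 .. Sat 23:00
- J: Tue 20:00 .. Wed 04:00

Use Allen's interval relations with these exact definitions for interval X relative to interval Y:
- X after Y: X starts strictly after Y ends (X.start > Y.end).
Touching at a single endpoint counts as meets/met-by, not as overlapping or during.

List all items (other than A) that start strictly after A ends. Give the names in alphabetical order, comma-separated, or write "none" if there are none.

C, H, L, P, Q

Target A = [Wed 18:00, Thu 01:00].
C [Thu 05:00, Thu 19:00] → after → yes.
G [Wed 12:00, Sat 16:00] → contains → no.
H [Thu 02:00, Fri 18:00] → after → yes.
J [Tue 20:00, Wed 04:00] → before → no.
L [Sat 15:00, Sat 23:00] → after → yes.
N [Wed 02:00, Fri 08:00] → contains → no.
P [Sat 15:00, Sun 13:00] → after → yes.
Q [Fri 04:00, Sat 16:00] → after → yes.
S [Mon 13:00, Wed 03:00] → before → no.
Result: C, H, L, P, Q.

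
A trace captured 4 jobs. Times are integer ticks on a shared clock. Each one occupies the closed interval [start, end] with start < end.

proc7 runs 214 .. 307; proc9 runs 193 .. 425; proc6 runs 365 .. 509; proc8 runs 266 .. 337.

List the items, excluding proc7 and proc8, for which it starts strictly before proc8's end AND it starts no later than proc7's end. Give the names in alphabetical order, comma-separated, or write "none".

Conditions: its start is strictly before proc8's end (X.start < 337) AND its start is no later than proc7's end (X.start <= 307).
proc6: start 365 < 337? ✗; start 365 <= 307? ✗ → no.
proc9: start 193 < 337? ✓; start 193 <= 307? ✓ → yes.
Result: proc9.

proc9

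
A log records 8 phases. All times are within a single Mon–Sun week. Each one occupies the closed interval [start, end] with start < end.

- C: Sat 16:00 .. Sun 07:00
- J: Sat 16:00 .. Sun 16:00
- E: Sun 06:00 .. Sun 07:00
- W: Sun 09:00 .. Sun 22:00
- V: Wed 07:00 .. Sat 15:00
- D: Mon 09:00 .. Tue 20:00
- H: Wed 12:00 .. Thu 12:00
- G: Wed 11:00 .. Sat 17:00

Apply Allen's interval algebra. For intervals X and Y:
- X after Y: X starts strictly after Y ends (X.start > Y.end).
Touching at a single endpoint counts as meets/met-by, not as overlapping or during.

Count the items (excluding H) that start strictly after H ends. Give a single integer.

Target H = [Wed 12:00, Thu 12:00].
C [Sat 16:00, Sun 07:00] → after → counts.
D [Mon 09:00, Tue 20:00] → before → no.
E [Sun 06:00, Sun 07:00] → after → counts.
G [Wed 11:00, Sat 17:00] → contains → no.
J [Sat 16:00, Sun 16:00] → after → counts.
V [Wed 07:00, Sat 15:00] → contains → no.
W [Sun 09:00, Sun 22:00] → after → counts.
Total: 4.

4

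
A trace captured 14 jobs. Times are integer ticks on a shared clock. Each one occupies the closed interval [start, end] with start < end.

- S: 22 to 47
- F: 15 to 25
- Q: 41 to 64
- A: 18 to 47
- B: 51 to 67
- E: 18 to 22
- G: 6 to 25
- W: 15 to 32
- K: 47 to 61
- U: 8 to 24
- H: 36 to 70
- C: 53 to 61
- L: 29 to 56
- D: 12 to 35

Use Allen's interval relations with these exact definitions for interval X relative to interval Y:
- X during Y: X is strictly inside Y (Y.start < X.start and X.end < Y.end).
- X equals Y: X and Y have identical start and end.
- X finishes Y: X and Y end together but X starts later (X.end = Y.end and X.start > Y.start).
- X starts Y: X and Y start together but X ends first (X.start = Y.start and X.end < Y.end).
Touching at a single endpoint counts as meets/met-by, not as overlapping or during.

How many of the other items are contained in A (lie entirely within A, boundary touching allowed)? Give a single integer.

Target A = [18, 47].
B [51, 67] → after → no.
C [53, 61] → after → no.
D [12, 35] → overlaps → no.
E [18, 22] → starts → counts.
F [15, 25] → overlaps → no.
G [6, 25] → overlaps → no.
H [36, 70] → overlapped-by → no.
K [47, 61] → met-by → no.
L [29, 56] → overlapped-by → no.
Q [41, 64] → overlapped-by → no.
S [22, 47] → finishes → counts.
U [8, 24] → overlaps → no.
W [15, 32] → overlaps → no.
Total: 2.

2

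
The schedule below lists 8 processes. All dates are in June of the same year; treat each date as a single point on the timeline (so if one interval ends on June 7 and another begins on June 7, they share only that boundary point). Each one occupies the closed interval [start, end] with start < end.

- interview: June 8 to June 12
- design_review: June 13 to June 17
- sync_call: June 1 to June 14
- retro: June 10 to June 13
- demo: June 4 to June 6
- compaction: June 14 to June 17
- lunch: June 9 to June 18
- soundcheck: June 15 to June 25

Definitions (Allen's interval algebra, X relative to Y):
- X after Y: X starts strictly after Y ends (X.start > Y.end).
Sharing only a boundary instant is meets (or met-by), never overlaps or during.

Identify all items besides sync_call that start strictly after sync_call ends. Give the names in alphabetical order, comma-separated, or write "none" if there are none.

soundcheck

Target sync_call = [June 1, June 14].
compaction [June 14, June 17] → met-by → no.
demo [June 4, June 6] → during → no.
design_review [June 13, June 17] → overlapped-by → no.
interview [June 8, June 12] → during → no.
lunch [June 9, June 18] → overlapped-by → no.
retro [June 10, June 13] → during → no.
soundcheck [June 15, June 25] → after → yes.
Result: soundcheck.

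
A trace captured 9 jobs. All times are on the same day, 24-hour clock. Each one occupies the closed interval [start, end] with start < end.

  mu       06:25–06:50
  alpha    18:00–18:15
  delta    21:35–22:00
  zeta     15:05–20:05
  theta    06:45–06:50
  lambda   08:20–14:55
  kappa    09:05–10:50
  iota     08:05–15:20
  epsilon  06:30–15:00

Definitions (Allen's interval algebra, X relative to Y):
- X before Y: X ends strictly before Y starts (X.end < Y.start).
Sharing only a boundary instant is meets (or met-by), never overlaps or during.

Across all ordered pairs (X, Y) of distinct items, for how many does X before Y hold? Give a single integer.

25

Checking all 72 ordered pairs for relation 'before'; matching pairs in alphabetical order:
(alpha, delta): alpha before delta ✓
(epsilon, alpha): epsilon before alpha ✓
(epsilon, delta): epsilon before delta ✓
(epsilon, zeta): epsilon before zeta ✓
(iota, alpha): iota before alpha ✓
(iota, delta): iota before delta ✓
(kappa, alpha): kappa before alpha ✓
(kappa, delta): kappa before delta ✓
(kappa, zeta): kappa before zeta ✓
(lambda, alpha): lambda before alpha ✓
(lambda, delta): lambda before delta ✓
(lambda, zeta): lambda before zeta ✓
(mu, alpha): mu before alpha ✓
(mu, delta): mu before delta ✓
(mu, iota): mu before iota ✓
(mu, kappa): mu before kappa ✓
(mu, lambda): mu before lambda ✓
(mu, zeta): mu before zeta ✓
(theta, alpha): theta before alpha ✓
(theta, delta): theta before delta ✓
(theta, iota): theta before iota ✓
(theta, kappa): theta before kappa ✓
(theta, lambda): theta before lambda ✓
(theta, zeta): theta before zeta ✓
... plus 1 further pairs not listed.
Count: 25.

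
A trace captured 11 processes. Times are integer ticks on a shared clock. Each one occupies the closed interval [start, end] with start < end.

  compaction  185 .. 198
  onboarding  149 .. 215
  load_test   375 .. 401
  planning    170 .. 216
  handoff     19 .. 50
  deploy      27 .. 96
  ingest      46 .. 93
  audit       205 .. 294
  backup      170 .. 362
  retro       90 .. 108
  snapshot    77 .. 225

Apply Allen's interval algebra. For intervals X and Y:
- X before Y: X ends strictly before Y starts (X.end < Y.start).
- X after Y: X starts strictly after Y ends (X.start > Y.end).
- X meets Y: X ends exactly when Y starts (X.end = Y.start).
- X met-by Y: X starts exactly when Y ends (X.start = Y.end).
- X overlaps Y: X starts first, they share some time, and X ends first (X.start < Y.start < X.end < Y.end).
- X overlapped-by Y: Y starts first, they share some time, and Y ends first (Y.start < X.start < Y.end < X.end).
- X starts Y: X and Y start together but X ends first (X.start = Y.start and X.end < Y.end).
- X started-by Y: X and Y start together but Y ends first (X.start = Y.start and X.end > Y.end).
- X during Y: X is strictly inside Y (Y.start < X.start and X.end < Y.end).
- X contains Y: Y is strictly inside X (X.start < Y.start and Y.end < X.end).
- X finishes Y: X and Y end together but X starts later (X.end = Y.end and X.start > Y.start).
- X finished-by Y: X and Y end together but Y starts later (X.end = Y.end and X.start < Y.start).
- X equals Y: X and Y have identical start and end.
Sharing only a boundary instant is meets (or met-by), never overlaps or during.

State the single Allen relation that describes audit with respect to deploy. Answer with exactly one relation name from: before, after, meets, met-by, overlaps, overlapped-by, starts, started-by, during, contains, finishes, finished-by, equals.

after

audit = [205, 294]; deploy = [27, 96].
Compare endpoints: audit.start > deploy.start, audit.start > deploy.end, audit.end > deploy.start, audit.end > deploy.end.
That pattern is 'after'.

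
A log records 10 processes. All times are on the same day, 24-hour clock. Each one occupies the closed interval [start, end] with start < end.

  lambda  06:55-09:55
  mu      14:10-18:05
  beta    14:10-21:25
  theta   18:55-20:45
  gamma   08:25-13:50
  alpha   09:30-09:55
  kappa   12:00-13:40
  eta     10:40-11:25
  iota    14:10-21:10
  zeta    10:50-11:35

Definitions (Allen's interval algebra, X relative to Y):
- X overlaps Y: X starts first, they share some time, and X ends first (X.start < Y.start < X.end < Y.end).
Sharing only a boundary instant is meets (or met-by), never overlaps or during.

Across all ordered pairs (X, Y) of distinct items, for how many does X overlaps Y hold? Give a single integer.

2

Checking all 90 ordered pairs for relation 'overlaps'; matching pairs in alphabetical order:
(eta, zeta): eta overlaps zeta ✓
(lambda, gamma): lambda overlaps gamma ✓
Count: 2.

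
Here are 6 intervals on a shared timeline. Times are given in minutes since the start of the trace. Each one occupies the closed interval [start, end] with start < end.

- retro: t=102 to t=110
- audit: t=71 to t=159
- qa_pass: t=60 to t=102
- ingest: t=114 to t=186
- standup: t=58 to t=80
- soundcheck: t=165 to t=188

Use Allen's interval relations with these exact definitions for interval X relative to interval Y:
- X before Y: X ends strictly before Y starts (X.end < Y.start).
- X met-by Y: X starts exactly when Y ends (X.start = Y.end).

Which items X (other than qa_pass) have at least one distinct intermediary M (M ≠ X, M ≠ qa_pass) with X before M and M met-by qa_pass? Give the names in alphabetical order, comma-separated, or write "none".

standup

Target qa_pass = [t=60, t=102].
Intermediaries M with M met-by qa_pass: retro.
Via retro — items with X before retro: standup.
Union: standup.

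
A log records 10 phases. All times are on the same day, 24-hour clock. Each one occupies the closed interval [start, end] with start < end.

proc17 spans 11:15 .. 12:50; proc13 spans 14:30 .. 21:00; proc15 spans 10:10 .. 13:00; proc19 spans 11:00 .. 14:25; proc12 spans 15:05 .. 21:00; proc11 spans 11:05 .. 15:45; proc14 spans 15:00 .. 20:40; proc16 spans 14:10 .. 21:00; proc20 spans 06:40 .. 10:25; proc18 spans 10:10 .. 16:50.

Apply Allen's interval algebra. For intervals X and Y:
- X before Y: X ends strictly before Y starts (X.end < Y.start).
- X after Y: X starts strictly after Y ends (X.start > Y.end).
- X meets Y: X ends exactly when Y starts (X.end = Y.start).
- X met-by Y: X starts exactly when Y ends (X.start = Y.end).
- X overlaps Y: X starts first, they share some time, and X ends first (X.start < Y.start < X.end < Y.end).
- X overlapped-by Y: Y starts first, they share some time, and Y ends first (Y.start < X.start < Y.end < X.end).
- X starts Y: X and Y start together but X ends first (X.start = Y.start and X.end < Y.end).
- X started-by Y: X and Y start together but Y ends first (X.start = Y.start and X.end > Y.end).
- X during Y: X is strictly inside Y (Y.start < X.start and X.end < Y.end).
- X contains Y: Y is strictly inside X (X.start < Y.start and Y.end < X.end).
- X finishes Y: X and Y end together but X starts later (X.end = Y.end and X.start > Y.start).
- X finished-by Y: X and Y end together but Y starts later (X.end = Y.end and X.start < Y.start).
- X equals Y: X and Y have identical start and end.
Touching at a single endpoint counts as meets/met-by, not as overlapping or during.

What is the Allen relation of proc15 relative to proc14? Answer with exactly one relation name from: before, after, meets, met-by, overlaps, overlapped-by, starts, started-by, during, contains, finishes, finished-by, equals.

before

proc15 = [10:10, 13:00]; proc14 = [15:00, 20:40].
Compare endpoints: proc15.start < proc14.start, proc15.start < proc14.end, proc15.end < proc14.start, proc15.end < proc14.end.
That pattern is 'before'.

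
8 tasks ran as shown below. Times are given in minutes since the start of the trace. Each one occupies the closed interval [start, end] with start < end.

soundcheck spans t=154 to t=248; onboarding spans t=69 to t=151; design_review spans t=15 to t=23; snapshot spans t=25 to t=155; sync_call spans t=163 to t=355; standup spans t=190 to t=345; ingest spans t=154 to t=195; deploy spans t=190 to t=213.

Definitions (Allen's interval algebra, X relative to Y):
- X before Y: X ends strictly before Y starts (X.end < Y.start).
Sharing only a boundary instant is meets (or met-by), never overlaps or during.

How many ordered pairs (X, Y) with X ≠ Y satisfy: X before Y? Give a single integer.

Checking all 56 ordered pairs for relation 'before'; matching pairs in alphabetical order:
(design_review, deploy): design_review before deploy ✓
(design_review, ingest): design_review before ingest ✓
(design_review, onboarding): design_review before onboarding ✓
(design_review, snapshot): design_review before snapshot ✓
(design_review, soundcheck): design_review before soundcheck ✓
(design_review, standup): design_review before standup ✓
(design_review, sync_call): design_review before sync_call ✓
(onboarding, deploy): onboarding before deploy ✓
(onboarding, ingest): onboarding before ingest ✓
(onboarding, soundcheck): onboarding before soundcheck ✓
(onboarding, standup): onboarding before standup ✓
(onboarding, sync_call): onboarding before sync_call ✓
(snapshot, deploy): snapshot before deploy ✓
(snapshot, standup): snapshot before standup ✓
(snapshot, sync_call): snapshot before sync_call ✓
Count: 15.

15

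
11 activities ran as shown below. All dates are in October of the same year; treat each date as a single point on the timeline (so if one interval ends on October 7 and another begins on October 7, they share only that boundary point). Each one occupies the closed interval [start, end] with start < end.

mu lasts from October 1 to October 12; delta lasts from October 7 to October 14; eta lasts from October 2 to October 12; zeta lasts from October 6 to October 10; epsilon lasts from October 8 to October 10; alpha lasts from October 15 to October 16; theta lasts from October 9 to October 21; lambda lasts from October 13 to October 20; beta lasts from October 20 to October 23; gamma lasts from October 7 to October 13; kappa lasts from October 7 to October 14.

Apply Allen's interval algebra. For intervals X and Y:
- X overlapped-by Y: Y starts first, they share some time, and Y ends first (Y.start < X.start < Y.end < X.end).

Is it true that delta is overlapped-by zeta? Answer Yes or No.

Yes

delta = [October 7, October 14], zeta = [October 6, October 10].
Actual relation of delta to zeta: overlapped-by.
Asked whether 'overlapped-by' holds → Yes.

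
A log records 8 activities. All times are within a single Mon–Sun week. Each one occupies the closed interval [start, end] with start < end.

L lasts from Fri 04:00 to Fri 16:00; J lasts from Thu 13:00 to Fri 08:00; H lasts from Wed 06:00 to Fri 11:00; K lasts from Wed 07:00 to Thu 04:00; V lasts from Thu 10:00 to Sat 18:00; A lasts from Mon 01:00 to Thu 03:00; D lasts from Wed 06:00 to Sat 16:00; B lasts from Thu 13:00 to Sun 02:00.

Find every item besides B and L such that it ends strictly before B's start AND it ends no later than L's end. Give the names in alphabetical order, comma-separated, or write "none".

A, K

Conditions: its end is strictly before B's start (X.end < Thu 13:00) AND its end is no later than L's end (X.end <= Fri 16:00).
A: end Thu 03:00 < Thu 13:00? ✓; end Thu 03:00 <= Fri 16:00? ✓ → yes.
D: end Sat 16:00 < Thu 13:00? ✗; end Sat 16:00 <= Fri 16:00? ✗ → no.
H: end Fri 11:00 < Thu 13:00? ✗; end Fri 11:00 <= Fri 16:00? ✓ → no.
J: end Fri 08:00 < Thu 13:00? ✗; end Fri 08:00 <= Fri 16:00? ✓ → no.
K: end Thu 04:00 < Thu 13:00? ✓; end Thu 04:00 <= Fri 16:00? ✓ → yes.
V: end Sat 18:00 < Thu 13:00? ✗; end Sat 18:00 <= Fri 16:00? ✗ → no.
Result: A, K.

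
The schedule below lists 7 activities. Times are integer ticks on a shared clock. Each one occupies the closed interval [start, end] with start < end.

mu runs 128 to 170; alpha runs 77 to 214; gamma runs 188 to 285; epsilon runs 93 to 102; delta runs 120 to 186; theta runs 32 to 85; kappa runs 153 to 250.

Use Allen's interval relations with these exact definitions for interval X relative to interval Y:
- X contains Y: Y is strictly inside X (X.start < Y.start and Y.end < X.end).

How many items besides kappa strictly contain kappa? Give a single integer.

Target kappa = [153, 250].
alpha [77, 214] → overlaps → no.
delta [120, 186] → overlaps → no.
epsilon [93, 102] → before → no.
gamma [188, 285] → overlapped-by → no.
mu [128, 170] → overlaps → no.
theta [32, 85] → before → no.
Total: 0.

0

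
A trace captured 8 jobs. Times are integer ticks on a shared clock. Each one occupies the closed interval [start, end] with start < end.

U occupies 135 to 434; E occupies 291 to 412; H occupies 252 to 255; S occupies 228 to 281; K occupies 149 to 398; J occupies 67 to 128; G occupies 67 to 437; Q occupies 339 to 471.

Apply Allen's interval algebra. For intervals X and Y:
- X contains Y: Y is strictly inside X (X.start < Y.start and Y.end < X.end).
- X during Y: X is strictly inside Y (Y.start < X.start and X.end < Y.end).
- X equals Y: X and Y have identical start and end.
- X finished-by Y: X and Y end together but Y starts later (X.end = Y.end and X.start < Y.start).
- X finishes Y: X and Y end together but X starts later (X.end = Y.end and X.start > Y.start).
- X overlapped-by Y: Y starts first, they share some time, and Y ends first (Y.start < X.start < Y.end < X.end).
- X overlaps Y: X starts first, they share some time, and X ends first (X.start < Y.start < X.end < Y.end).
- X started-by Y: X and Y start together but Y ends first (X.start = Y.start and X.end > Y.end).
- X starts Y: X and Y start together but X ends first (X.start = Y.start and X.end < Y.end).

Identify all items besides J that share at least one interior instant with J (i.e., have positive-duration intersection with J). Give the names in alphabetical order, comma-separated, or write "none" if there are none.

Target J = [67, 128].
E [291, 412] → after → no.
G [67, 437] → started-by → yes.
H [252, 255] → after → no.
K [149, 398] → after → no.
Q [339, 471] → after → no.
S [228, 281] → after → no.
U [135, 434] → after → no.
Result: G.

G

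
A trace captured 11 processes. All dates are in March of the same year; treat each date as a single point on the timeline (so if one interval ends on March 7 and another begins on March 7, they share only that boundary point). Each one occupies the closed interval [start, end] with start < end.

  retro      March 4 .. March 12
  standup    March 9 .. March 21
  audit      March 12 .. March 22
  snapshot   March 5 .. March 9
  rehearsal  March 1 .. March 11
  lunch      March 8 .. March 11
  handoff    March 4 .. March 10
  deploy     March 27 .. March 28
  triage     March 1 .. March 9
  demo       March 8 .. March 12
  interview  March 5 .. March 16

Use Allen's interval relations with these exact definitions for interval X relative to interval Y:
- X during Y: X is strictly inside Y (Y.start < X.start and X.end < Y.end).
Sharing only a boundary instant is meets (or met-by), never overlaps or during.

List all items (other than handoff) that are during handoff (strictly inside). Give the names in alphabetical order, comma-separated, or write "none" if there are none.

Target handoff = [March 4, March 10].
audit [March 12, March 22] → after → no.
demo [March 8, March 12] → overlapped-by → no.
deploy [March 27, March 28] → after → no.
interview [March 5, March 16] → overlapped-by → no.
lunch [March 8, March 11] → overlapped-by → no.
rehearsal [March 1, March 11] → contains → no.
retro [March 4, March 12] → started-by → no.
snapshot [March 5, March 9] → during → yes.
standup [March 9, March 21] → overlapped-by → no.
triage [March 1, March 9] → overlaps → no.
Result: snapshot.

snapshot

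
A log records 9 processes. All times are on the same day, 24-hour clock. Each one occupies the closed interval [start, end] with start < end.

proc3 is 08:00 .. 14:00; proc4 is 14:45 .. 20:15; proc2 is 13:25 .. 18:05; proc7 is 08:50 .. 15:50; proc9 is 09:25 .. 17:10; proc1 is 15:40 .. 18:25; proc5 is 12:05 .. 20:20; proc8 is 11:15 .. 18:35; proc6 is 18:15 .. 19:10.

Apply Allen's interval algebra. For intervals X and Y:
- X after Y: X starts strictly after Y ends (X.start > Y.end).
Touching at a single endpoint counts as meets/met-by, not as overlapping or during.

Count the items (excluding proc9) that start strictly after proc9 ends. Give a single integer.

1

Target proc9 = [09:25, 17:10].
proc1 [15:40, 18:25] → overlapped-by → no.
proc2 [13:25, 18:05] → overlapped-by → no.
proc3 [08:00, 14:00] → overlaps → no.
proc4 [14:45, 20:15] → overlapped-by → no.
proc5 [12:05, 20:20] → overlapped-by → no.
proc6 [18:15, 19:10] → after → counts.
proc7 [08:50, 15:50] → overlaps → no.
proc8 [11:15, 18:35] → overlapped-by → no.
Total: 1.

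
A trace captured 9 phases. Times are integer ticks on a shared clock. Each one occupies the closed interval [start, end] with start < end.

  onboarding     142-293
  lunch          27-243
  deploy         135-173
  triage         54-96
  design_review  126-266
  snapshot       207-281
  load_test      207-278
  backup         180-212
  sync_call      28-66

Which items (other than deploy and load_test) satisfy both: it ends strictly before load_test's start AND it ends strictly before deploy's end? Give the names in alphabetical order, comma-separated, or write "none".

Conditions: its end is strictly before load_test's start (X.end < 207) AND its end is strictly before deploy's end (X.end < 173).
backup: end 212 < 207? ✗; end 212 < 173? ✗ → no.
design_review: end 266 < 207? ✗; end 266 < 173? ✗ → no.
lunch: end 243 < 207? ✗; end 243 < 173? ✗ → no.
onboarding: end 293 < 207? ✗; end 293 < 173? ✗ → no.
snapshot: end 281 < 207? ✗; end 281 < 173? ✗ → no.
sync_call: end 66 < 207? ✓; end 66 < 173? ✓ → yes.
triage: end 96 < 207? ✓; end 96 < 173? ✓ → yes.
Result: sync_call, triage.

sync_call, triage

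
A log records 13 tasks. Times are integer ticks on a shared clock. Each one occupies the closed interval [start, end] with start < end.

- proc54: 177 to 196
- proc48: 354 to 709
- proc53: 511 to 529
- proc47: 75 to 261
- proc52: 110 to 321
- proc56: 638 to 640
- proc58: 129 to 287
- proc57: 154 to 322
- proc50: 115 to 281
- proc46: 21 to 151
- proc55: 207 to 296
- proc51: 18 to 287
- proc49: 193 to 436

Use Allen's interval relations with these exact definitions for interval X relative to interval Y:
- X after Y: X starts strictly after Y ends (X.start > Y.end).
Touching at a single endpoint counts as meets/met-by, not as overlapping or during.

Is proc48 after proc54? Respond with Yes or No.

proc48 = [354, 709], proc54 = [177, 196].
Actual relation of proc48 to proc54: after.
Asked whether 'after' holds → Yes.

Yes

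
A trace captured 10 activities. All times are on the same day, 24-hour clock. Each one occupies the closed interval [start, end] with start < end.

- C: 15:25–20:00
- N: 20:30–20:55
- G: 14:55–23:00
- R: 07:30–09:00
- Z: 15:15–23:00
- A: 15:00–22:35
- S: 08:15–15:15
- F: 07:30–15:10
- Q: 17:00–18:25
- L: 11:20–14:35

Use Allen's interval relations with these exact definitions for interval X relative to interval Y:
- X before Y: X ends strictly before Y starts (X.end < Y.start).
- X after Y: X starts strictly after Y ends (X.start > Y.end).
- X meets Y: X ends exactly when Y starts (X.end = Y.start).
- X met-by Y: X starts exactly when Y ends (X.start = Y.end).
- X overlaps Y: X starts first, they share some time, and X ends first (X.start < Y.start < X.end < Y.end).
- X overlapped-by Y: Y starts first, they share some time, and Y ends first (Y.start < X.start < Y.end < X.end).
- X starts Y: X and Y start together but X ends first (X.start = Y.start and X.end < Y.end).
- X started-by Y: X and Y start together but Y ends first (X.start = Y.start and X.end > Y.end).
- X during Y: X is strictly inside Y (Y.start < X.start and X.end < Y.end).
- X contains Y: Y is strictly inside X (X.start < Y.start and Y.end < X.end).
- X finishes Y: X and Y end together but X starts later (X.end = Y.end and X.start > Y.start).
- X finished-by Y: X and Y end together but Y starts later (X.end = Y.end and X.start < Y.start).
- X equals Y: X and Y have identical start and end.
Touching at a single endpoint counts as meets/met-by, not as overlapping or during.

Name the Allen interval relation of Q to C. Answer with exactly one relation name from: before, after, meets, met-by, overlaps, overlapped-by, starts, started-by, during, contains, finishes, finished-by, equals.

during

Q = [17:00, 18:25]; C = [15:25, 20:00].
Compare endpoints: Q.start > C.start, Q.start < C.end, Q.end > C.start, Q.end < C.end.
That pattern is 'during'.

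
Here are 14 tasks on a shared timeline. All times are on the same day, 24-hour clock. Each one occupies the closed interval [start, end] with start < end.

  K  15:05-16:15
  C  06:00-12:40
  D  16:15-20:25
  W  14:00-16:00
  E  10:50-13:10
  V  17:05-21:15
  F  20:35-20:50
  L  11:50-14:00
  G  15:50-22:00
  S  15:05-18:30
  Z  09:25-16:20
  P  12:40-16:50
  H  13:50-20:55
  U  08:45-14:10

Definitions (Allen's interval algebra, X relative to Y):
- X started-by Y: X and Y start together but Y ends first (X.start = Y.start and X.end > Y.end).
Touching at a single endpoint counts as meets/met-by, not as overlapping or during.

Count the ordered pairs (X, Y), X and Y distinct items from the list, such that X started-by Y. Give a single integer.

1

Checking all 182 ordered pairs for relation 'started-by'; matching pairs in alphabetical order:
(S, K): S started-by K ✓
Count: 1.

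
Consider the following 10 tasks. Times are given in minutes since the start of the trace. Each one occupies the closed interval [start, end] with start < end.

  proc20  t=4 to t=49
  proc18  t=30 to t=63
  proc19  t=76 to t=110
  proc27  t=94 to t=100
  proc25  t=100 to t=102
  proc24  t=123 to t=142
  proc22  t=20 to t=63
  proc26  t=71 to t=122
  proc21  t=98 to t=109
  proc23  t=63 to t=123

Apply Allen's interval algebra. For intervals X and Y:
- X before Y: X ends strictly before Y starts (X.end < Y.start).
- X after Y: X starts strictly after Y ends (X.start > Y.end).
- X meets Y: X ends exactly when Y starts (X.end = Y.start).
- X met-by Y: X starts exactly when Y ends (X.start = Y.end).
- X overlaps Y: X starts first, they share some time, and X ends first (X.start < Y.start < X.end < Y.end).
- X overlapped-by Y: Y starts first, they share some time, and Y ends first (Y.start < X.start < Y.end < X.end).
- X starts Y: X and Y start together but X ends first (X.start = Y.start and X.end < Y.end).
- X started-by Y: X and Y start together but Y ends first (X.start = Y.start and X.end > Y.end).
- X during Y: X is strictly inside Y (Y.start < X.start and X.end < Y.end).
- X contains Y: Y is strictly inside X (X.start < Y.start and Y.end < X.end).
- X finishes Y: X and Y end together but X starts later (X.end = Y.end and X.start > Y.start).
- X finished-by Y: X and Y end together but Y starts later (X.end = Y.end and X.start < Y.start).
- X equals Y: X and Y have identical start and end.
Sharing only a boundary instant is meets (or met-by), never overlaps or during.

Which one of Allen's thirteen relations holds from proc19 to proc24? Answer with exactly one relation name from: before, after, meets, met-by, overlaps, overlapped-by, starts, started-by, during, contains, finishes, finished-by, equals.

proc19 = [t=76, t=110]; proc24 = [t=123, t=142].
Compare endpoints: proc19.start < proc24.start, proc19.start < proc24.end, proc19.end < proc24.start, proc19.end < proc24.end.
That pattern is 'before'.

before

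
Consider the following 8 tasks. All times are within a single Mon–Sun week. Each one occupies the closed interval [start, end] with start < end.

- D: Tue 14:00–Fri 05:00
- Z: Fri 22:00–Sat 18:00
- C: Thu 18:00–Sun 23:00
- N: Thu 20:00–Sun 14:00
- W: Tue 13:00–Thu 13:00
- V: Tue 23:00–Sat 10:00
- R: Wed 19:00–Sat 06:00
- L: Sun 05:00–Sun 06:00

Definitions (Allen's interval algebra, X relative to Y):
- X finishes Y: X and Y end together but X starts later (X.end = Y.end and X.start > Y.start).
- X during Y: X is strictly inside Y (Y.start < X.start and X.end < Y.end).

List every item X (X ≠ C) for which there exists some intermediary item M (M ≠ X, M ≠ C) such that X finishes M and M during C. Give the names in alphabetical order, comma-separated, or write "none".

Target C = [Thu 18:00, Sun 23:00].
Intermediaries M with M during C: L, N, Z.
Via L — items with X finishes L: none.
Via N — items with X finishes N: none.
Via Z — items with X finishes Z: none.
Union: none.

none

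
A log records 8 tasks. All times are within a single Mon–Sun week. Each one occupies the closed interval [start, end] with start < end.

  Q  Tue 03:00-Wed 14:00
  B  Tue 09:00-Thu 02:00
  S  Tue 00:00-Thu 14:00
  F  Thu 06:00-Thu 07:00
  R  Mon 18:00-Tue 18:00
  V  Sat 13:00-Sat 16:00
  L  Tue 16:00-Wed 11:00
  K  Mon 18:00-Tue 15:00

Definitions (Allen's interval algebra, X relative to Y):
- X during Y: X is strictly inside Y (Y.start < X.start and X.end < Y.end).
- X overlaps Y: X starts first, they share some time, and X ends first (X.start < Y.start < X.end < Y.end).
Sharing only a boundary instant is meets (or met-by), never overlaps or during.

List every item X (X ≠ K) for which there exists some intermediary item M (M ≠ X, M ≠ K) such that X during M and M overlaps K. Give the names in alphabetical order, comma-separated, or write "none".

Target K = [Mon 18:00, Tue 15:00].
Intermediaries M with M overlaps K: none.
Union: none.

none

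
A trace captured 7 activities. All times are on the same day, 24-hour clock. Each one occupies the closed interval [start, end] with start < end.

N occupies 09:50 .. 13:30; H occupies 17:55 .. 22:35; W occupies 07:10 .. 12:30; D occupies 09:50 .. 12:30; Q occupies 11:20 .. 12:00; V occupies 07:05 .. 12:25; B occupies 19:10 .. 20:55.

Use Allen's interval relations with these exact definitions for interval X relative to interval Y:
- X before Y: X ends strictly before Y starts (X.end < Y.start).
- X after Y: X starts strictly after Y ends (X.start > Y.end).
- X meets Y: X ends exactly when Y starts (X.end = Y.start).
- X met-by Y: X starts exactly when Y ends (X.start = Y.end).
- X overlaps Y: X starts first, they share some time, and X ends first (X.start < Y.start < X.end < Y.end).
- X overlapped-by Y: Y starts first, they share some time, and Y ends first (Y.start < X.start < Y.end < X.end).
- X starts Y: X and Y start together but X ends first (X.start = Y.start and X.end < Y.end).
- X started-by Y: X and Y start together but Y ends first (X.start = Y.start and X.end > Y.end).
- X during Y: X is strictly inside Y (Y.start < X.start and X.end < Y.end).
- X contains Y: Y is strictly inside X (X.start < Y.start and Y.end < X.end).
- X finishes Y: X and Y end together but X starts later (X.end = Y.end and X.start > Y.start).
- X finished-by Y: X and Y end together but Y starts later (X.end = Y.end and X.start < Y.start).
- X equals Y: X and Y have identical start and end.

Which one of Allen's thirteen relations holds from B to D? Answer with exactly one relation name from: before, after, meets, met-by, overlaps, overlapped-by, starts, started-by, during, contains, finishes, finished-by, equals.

after

B = [19:10, 20:55]; D = [09:50, 12:30].
Compare endpoints: B.start > D.start, B.start > D.end, B.end > D.start, B.end > D.end.
That pattern is 'after'.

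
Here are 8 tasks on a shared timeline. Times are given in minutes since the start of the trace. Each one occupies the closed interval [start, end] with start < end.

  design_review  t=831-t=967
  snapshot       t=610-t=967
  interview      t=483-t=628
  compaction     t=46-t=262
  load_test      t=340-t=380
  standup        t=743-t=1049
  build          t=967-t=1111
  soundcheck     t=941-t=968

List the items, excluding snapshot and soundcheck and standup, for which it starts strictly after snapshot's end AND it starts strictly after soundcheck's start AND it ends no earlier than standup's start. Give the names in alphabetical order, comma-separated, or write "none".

Conditions: its start is strictly after snapshot's end (X.start > t=967) AND its start is strictly after soundcheck's start (X.start > t=941) AND its end is no earlier than standup's start (X.end >= t=743).
build: start t=967 > t=967? ✗; start t=967 > t=941? ✓; end t=1111 >= t=743? ✓ → no.
compaction: start t=46 > t=967? ✗; start t=46 > t=941? ✗; end t=262 >= t=743? ✗ → no.
design_review: start t=831 > t=967? ✗; start t=831 > t=941? ✗; end t=967 >= t=743? ✓ → no.
interview: start t=483 > t=967? ✗; start t=483 > t=941? ✗; end t=628 >= t=743? ✗ → no.
load_test: start t=340 > t=967? ✗; start t=340 > t=941? ✗; end t=380 >= t=743? ✗ → no.
Result: none.

none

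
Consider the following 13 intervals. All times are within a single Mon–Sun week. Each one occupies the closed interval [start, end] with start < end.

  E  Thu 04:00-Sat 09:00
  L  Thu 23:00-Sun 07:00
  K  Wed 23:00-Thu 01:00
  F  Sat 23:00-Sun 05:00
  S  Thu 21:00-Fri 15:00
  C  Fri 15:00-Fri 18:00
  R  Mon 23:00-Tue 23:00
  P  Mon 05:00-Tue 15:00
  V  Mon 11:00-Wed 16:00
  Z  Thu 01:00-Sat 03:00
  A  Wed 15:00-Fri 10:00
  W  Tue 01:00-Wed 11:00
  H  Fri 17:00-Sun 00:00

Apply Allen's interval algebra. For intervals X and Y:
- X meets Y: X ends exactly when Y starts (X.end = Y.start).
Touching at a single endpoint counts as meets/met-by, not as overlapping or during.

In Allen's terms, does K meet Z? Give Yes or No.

Yes

K = [Wed 23:00, Thu 01:00], Z = [Thu 01:00, Sat 03:00].
Actual relation of K to Z: meets.
Asked whether 'meets' holds → Yes.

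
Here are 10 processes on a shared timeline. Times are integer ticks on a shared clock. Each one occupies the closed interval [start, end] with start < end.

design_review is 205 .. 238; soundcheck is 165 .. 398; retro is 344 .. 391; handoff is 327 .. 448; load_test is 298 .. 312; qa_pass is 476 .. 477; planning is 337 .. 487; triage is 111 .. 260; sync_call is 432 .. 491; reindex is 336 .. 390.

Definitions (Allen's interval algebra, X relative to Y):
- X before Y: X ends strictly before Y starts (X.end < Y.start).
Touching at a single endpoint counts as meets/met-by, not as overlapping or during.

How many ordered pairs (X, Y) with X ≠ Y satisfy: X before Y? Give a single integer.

Checking all 90 ordered pairs for relation 'before'; matching pairs in alphabetical order:
(design_review, handoff): design_review before handoff ✓
(design_review, load_test): design_review before load_test ✓
(design_review, planning): design_review before planning ✓
(design_review, qa_pass): design_review before qa_pass ✓
(design_review, reindex): design_review before reindex ✓
(design_review, retro): design_review before retro ✓
(design_review, sync_call): design_review before sync_call ✓
(handoff, qa_pass): handoff before qa_pass ✓
(load_test, handoff): load_test before handoff ✓
(load_test, planning): load_test before planning ✓
(load_test, qa_pass): load_test before qa_pass ✓
(load_test, reindex): load_test before reindex ✓
(load_test, retro): load_test before retro ✓
(load_test, sync_call): load_test before sync_call ✓
(reindex, qa_pass): reindex before qa_pass ✓
(reindex, sync_call): reindex before sync_call ✓
(retro, qa_pass): retro before qa_pass ✓
(retro, sync_call): retro before sync_call ✓
(soundcheck, qa_pass): soundcheck before qa_pass ✓
(soundcheck, sync_call): soundcheck before sync_call ✓
(triage, handoff): triage before handoff ✓
(triage, load_test): triage before load_test ✓
(triage, planning): triage before planning ✓
(triage, qa_pass): triage before qa_pass ✓
... plus 3 further pairs not listed.
Count: 27.

27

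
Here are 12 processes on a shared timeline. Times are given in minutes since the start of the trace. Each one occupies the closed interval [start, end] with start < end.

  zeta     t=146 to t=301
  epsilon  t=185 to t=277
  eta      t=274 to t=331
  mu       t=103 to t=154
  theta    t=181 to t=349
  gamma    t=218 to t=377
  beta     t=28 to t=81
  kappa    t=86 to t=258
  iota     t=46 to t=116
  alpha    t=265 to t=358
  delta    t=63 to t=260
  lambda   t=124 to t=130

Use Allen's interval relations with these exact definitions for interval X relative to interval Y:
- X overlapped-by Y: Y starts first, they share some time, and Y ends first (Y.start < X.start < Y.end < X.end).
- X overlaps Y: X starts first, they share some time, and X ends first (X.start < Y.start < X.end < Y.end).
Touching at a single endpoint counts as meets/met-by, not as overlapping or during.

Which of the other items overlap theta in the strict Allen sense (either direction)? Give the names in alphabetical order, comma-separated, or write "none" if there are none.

Target theta = [t=181, t=349].
alpha [t=265, t=358] → overlapped-by → yes.
beta [t=28, t=81] → before → no.
delta [t=63, t=260] → overlaps → yes.
epsilon [t=185, t=277] → during → no.
eta [t=274, t=331] → during → no.
gamma [t=218, t=377] → overlapped-by → yes.
iota [t=46, t=116] → before → no.
kappa [t=86, t=258] → overlaps → yes.
lambda [t=124, t=130] → before → no.
mu [t=103, t=154] → before → no.
zeta [t=146, t=301] → overlaps → yes.
Result: alpha, delta, gamma, kappa, zeta.

alpha, delta, gamma, kappa, zeta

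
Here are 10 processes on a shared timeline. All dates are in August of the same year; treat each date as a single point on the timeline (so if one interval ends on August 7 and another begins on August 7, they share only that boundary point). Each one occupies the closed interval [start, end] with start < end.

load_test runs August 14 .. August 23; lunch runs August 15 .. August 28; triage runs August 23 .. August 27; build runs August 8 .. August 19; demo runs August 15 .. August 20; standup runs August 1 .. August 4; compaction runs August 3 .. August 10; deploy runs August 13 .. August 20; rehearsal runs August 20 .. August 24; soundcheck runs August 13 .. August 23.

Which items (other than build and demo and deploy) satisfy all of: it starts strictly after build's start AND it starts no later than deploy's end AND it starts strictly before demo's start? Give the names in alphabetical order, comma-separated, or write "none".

Conditions: its start is strictly after build's start (X.start > August 8) AND its start is no later than deploy's end (X.start <= August 20) AND its start is strictly before demo's start (X.start < August 15).
compaction: start August 3 > August 8? ✗; start August 3 <= August 20? ✓; start August 3 < August 15? ✓ → no.
load_test: start August 14 > August 8? ✓; start August 14 <= August 20? ✓; start August 14 < August 15? ✓ → yes.
lunch: start August 15 > August 8? ✓; start August 15 <= August 20? ✓; start August 15 < August 15? ✗ → no.
rehearsal: start August 20 > August 8? ✓; start August 20 <= August 20? ✓; start August 20 < August 15? ✗ → no.
soundcheck: start August 13 > August 8? ✓; start August 13 <= August 20? ✓; start August 13 < August 15? ✓ → yes.
standup: start August 1 > August 8? ✗; start August 1 <= August 20? ✓; start August 1 < August 15? ✓ → no.
triage: start August 23 > August 8? ✓; start August 23 <= August 20? ✗; start August 23 < August 15? ✗ → no.
Result: load_test, soundcheck.

load_test, soundcheck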